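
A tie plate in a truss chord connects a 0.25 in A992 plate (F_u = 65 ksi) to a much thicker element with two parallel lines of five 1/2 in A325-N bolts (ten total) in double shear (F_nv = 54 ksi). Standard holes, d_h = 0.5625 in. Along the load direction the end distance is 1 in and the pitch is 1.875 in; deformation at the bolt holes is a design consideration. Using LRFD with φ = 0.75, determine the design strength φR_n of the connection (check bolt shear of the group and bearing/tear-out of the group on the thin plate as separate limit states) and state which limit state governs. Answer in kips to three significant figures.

Bolt shear: A_b = π·0.5²/4 = 0.1963 in²; R_n = 54 × 0.1963 × 10 × 2 = 212.1 kips → 0.75 × 212.1 = 159 kips.
Bearing (1.2 l_c t F_u ≤ 2.4 d t F_u): upper limit = 2.4·0.5·0.25·65 = 19.5 kips.
  Edge l_c = 1 − 0.5625/2 = 0.7188 → r_n = 14.02 kips; interior l_c = 1.875 − 0.5625 = 1.312 → r_n = 19.5 kips.
  R_n,bearing = 2·14.02 + 8·19.5 = 184 kips → 0.75 × 184 = 138 kips.
Bearing governs: 138 kips.

138 kips (bearing governs)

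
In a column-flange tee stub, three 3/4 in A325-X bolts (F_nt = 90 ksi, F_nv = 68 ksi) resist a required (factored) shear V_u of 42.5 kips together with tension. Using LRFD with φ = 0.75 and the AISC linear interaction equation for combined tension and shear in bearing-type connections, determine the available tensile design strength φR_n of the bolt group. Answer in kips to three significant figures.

60.1 kips

A_b = π·0.75²/4 = 0.4418 in²; f_rv = 42.5 / (3 × 0.4418) = 32.07 ksi.
F'_nt = 1.3 F_nt − (F_nt / φF_nv) f_rv = 1.3·90 − (90/(0.75·68))·32.07 = 60.41 ksi, capped at F_nt → F'_nt = 60.41 ksi.
R_n = F'_nt · A_b · n = 60.41 × 0.4418 × 3 = 80.07 kips.
Design strength φR_n = 0.75 × 80.07 = 60.1 kips.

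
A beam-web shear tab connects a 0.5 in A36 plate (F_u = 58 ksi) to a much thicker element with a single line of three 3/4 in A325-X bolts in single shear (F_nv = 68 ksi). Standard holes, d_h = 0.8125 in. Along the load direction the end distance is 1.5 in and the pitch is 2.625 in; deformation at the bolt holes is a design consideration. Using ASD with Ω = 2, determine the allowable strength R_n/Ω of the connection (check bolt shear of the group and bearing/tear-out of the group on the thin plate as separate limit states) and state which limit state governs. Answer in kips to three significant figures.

45.1 kips (bolt shear governs)

Bolt shear: A_b = π·0.75²/4 = 0.4418 in²; R_n = 68 × 0.4418 × 3 × 1 = 90.12 kips → 90.12 / 2 = 45.1 kips.
Bearing (1.2 l_c t F_u ≤ 2.4 d t F_u): upper limit = 2.4·0.75·0.5·58 = 52.2 kips.
  Edge l_c = 1.5 − 0.8125/2 = 1.094 → r_n = 38.06 kips; interior l_c = 2.625 − 0.8125 = 1.812 → r_n = 52.2 kips.
  R_n,bearing = 1·38.06 + 2·52.2 = 142.5 kips → 142.5 / 2 = 71.2 kips.
Bolt shear governs: 45.1 kips.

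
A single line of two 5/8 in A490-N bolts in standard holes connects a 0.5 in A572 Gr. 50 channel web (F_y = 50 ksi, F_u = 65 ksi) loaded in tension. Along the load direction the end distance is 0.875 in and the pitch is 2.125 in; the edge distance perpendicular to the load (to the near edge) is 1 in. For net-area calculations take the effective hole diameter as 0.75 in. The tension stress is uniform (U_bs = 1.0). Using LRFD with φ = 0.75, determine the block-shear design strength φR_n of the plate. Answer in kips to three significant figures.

42.7 kips

Shear plane L_v = 0.875 + 1·2.125 = 3 in; A_gv = 3 × 0.5 = 1.5 in².
A_nv = (3 − 1.5·0.75) × 0.5 = 0.9375 in².
A_nt = (1 − 0.5·0.75) × 0.5 = 0.3125 in².
0.6 F_u A_nv = 36.56 kips; 0.6 F_y A_gv = 45 kips → shear rupture governs the shear term.
R_n = 36.56 + 1.0 × 65 × 0.3125 = 56.88 kips.
Design strength φR_n = 0.75 × 56.88 = 42.7 kips.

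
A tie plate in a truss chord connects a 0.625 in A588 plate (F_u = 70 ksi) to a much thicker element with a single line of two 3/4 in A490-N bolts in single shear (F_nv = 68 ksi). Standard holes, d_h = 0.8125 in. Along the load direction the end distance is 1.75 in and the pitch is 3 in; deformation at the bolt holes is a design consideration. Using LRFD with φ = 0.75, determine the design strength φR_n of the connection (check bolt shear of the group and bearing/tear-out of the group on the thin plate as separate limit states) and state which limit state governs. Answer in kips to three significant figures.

45.1 kips (bolt shear governs)

Bolt shear: A_b = π·0.75²/4 = 0.4418 in²; R_n = 68 × 0.4418 × 2 × 1 = 60.08 kips → 0.75 × 60.08 = 45.1 kips.
Bearing (1.2 l_c t F_u ≤ 2.4 d t F_u): upper limit = 2.4·0.75·0.625·70 = 78.75 kips.
  Edge l_c = 1.75 − 0.8125/2 = 1.344 → r_n = 70.55 kips; interior l_c = 3 − 0.8125 = 2.188 → r_n = 78.75 kips.
  R_n,bearing = 1·70.55 + 1·78.75 = 149.3 kips → 0.75 × 149.3 = 112 kips.
Bolt shear governs: 45.1 kips.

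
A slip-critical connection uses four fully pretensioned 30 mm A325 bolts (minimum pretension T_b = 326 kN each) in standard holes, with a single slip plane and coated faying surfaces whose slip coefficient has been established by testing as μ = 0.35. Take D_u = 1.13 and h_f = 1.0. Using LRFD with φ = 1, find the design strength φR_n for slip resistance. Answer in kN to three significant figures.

516 kN

R_n = μ · D_u · h_f · T_b · n_s · n_b = 0.35 × 1.13 × 1.0 × 326 × 1 × 4 = 515.7 kN.
Design strength φR_n = 1 × 515.7 = 516 kN.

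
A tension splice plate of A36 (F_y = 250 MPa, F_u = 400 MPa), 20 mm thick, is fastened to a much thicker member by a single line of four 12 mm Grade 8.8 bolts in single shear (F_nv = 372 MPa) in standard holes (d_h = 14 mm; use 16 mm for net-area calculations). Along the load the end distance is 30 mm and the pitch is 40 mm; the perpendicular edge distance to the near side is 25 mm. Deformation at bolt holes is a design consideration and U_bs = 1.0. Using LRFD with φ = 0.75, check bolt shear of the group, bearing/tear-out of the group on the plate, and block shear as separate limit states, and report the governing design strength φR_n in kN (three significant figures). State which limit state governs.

126 kN (bolt shear governs)

Bolt shear: A_b = π·12²/4 = 113.1 mm²; R_n = 372 × 113.1 × 4 × 1 / 1000 = 168.3 kN → 0.75 × 168.3 = 126 kN.
Bearing: edge l_c = 23, r_n = 220.8 kN; interior l_c = 26, r_n = 230.4 kN; R_n = 220.8 + 3·230.4 = 912 kN → 684 kN.
Block shear: A_gv = 3000, A_nv = 1880, A_nt = 340 mm²; R_n = min(0.6F_uA_nv, 0.6F_yA_gv) + U_bs·F_u·A_nt = 586 kN → 440 kN.
Bolt shear governs: 126 kN.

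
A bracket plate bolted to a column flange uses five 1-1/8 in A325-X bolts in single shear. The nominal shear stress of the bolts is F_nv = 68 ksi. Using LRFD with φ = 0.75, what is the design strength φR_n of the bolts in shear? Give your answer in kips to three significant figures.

A_b = π × 1.125² / 4 = 0.994 in².
R_n = F_nv · A_b · n · n_s = 68 × 0.994 × 5 × 1 = 338 kips.
Design strength φR_n = 0.75 × 338 = 253 kips.

253 kips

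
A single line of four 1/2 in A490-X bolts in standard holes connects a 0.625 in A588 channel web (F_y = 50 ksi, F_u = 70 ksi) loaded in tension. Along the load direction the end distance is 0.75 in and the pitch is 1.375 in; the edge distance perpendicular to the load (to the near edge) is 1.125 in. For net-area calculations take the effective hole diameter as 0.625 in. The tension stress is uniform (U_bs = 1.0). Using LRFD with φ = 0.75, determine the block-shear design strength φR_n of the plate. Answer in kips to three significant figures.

Shear plane L_v = 0.75 + 3·1.375 = 4.875 in; A_gv = 4.875 × 0.625 = 3.047 in².
A_nv = (4.875 − 3.5·0.625) × 0.625 = 1.68 in².
A_nt = (1.125 − 0.5·0.625) × 0.625 = 0.5078 in².
0.6 F_u A_nv = 70.55 kips; 0.6 F_y A_gv = 91.41 kips → shear rupture governs the shear term.
R_n = 70.55 + 1.0 × 70 × 0.5078 = 106.1 kips.
Design strength φR_n = 0.75 × 106.1 = 79.6 kips.

79.6 kips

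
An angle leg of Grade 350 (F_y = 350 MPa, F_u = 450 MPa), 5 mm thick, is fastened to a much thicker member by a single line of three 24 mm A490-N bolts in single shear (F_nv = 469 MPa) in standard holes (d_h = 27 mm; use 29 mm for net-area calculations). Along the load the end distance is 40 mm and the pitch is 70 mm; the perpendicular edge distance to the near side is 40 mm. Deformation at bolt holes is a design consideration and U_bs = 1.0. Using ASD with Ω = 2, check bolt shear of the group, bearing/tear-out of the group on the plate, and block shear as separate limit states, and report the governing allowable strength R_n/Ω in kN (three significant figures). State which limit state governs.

101 kN (block shear governs)

Bolt shear: A_b = π·24²/4 = 452.4 mm²; R_n = 469 × 452.4 × 3 × 1 / 1000 = 636.5 kN → 636.5 / 2 = 318 kN.
Bearing: edge l_c = 26.5, r_n = 71.55 kN; interior l_c = 43, r_n = 116.1 kN; R_n = 71.55 + 2·116.1 = 303.8 kN → 152 kN.
Block shear: A_gv = 900, A_nv = 537.5, A_nt = 127.5 mm²; R_n = min(0.6F_uA_nv, 0.6F_yA_gv) + U_bs·F_u·A_nt = 202.5 kN → 101 kN.
Block shear governs: 101 kN.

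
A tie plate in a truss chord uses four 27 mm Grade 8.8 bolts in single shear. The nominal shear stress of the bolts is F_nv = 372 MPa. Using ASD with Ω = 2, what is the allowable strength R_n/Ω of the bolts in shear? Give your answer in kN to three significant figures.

A_b = π × 27² / 4 = 572.6 mm².
R_n = F_nv · A_b · n · n_s = 372 × 572.6 × 4 × 1 / 1000 = 852 kN.
Allowable strength R_n/Ω = 852 / 2 = 426 kN.

426 kN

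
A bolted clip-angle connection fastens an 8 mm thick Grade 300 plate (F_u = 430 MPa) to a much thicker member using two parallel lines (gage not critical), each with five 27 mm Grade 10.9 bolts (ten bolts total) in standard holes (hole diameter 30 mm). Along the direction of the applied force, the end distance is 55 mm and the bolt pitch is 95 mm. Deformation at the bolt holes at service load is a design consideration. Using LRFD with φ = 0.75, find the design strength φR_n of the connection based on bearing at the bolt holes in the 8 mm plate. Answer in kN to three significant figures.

1590 kN

Per bolt r_n = 1.2 l_c t F_u ≤ 2.4 d t F_u; upper limit = 2.4 × 27 × 8 × 430 / 1000 = 222.9 kN.
Edge bolt: l_c = 55 − 30/2 = 40 mm → 1.2 × 40 × 8 × 430 / 1000 = 165.1 → r_n = 165.1 kN.
Interior bolts: l_c = 95 − 30 = 65 mm → 1.2 × 65 × 8 × 430 / 1000 = 268.3 → r_n = 222.9 kN.
R_n = 2 × 165.1 + 8 × 222.9 = 2114 kN.
Design strength φR_n = 0.75 × 2114 = 1590 kN.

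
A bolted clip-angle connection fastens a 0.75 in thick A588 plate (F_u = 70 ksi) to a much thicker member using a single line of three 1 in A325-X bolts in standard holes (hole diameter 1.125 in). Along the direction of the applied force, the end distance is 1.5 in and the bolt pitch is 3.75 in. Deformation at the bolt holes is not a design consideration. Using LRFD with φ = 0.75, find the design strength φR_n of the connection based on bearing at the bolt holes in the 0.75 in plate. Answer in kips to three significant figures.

Per bolt r_n = 1.5 l_c t F_u ≤ 3.0 d t F_u; upper limit = 3.0 × 1 × 0.75 × 70 = 157.5 kips.
Edge bolt: l_c = 1.5 − 1.125/2 = 0.9375 in → 1.5 × 0.9375 × 0.75 × 70 = 73.83 → r_n = 73.83 kips.
Interior bolts: l_c = 3.75 − 1.125 = 2.625 in → 1.5 × 2.625 × 0.75 × 70 = 206.7 → r_n = 157.5 kips.
R_n = 1 × 73.83 + 2 × 157.5 = 388.8 kips.
Design strength φR_n = 0.75 × 388.8 = 292 kips.

292 kips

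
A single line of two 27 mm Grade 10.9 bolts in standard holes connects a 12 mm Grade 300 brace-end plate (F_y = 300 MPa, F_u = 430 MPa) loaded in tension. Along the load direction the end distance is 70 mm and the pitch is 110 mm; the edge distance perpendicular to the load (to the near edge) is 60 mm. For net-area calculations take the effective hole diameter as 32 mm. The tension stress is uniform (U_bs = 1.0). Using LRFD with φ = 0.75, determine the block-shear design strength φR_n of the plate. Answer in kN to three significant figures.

462 kN

Shear plane L_v = 70 + 1·110 = 180 mm; A_gv = 180 × 12 = 2160 mm².
A_nv = (180 − 1.5·32) × 12 = 1584 mm².
A_nt = (60 − 0.5·32) × 12 = 528 mm².
0.6 F_u A_nv = 408.7 kN; 0.6 F_y A_gv = 388.8 kN → shear yielding governs the shear term.
R_n = 388.8 + 1.0 × 430 × 528 / 1000 = 615.8 kN.
Design strength φR_n = 0.75 × 615.8 = 462 kN.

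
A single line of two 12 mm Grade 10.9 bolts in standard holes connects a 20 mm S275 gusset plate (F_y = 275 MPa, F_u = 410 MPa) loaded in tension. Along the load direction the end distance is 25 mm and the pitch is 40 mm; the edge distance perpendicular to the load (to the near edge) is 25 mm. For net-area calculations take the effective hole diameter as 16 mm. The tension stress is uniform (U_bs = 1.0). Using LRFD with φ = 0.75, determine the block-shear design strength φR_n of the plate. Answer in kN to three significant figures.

256 kN

Shear plane L_v = 25 + 1·40 = 65 mm; A_gv = 65 × 20 = 1300 mm².
A_nv = (65 − 1.5·16) × 20 = 820 mm².
A_nt = (25 − 0.5·16) × 20 = 340 mm².
0.6 F_u A_nv = 201.7 kN; 0.6 F_y A_gv = 214.5 kN → shear rupture governs the shear term.
R_n = 201.7 + 1.0 × 410 × 340 / 1000 = 341.1 kN.
Design strength φR_n = 0.75 × 341.1 = 256 kN.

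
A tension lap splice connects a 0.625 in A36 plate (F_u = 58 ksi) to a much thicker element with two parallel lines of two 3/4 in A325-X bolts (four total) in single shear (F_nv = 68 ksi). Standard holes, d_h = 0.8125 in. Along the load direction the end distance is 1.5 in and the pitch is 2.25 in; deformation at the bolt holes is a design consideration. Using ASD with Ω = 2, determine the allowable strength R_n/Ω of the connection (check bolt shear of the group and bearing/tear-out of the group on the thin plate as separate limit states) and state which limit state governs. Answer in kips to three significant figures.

60.1 kips (bolt shear governs)

Bolt shear: A_b = π·0.75²/4 = 0.4418 in²; R_n = 68 × 0.4418 × 4 × 1 = 120.2 kips → 120.2 / 2 = 60.1 kips.
Bearing (1.2 l_c t F_u ≤ 2.4 d t F_u): upper limit = 2.4·0.75·0.625·58 = 65.25 kips.
  Edge l_c = 1.5 − 0.8125/2 = 1.094 → r_n = 47.58 kips; interior l_c = 2.25 − 0.8125 = 1.438 → r_n = 62.53 kips.
  R_n,bearing = 2·47.58 + 2·62.53 = 220.2 kips → 220.2 / 2 = 110 kips.
Bolt shear governs: 60.1 kips.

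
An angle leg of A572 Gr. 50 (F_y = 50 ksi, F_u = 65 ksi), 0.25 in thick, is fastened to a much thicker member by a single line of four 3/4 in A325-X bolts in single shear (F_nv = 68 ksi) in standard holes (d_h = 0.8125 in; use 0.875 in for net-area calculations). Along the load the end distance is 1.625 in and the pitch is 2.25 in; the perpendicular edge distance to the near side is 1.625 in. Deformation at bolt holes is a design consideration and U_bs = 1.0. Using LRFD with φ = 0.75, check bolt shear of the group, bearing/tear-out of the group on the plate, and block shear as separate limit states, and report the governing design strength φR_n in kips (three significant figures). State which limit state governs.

53.3 kips (block shear governs)

Bolt shear: A_b = π·0.75²/4 = 0.4418 in²; R_n = 68 × 0.4418 × 4 × 1 = 120.2 kips → 0.75 × 120.2 = 90.1 kips.
Bearing: edge l_c = 1.219, r_n = 23.77 kips; interior l_c = 1.438, r_n = 28.03 kips; R_n = 23.77 + 3·28.03 = 107.9 kips → 80.9 kips.
Block shear: A_gv = 2.094, A_nv = 1.328, A_nt = 0.2969 in²; R_n = min(0.6F_uA_nv, 0.6F_yA_gv) + U_bs·F_u·A_nt = 71.09 kips → 53.3 kips.
Block shear governs: 53.3 kips.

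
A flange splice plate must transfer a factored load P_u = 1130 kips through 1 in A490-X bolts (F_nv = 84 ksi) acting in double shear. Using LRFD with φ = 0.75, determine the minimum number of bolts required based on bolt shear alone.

12 bolts

A_b = π·1²/4 = 0.7854 in².
Per-bolt design strength φR_n = 0.75 × 84 × 0.7854 × 2 = 98.96 kips.
n ≥ 1130 / 98.96 = 11.42 → use 12 bolts.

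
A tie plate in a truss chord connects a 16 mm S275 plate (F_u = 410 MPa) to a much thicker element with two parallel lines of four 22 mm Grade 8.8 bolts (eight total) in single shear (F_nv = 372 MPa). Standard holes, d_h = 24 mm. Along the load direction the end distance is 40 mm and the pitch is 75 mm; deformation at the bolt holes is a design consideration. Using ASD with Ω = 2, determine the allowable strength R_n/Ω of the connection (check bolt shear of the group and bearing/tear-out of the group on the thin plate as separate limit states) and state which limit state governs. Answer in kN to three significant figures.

Bolt shear: A_b = π·22²/4 = 380.1 mm²; R_n = 372 × 380.1 × 8 × 1 / 1000 = 1131 kN → 1131 / 2 = 566 kN.
Bearing (1.2 l_c t F_u ≤ 2.4 d t F_u): upper limit = 2.4·22·16·410 / 1000 = 346.4 kN.
  Edge l_c = 40 − 24/2 = 28 → r_n = 220.4 kN; interior l_c = 75 − 24 = 51 → r_n = 346.4 kN.
  R_n,bearing = 2·220.4 + 6·346.4 = 2519 kN → 2519 / 2 = 1260 kN.
Bolt shear governs: 566 kN.

566 kN (bolt shear governs)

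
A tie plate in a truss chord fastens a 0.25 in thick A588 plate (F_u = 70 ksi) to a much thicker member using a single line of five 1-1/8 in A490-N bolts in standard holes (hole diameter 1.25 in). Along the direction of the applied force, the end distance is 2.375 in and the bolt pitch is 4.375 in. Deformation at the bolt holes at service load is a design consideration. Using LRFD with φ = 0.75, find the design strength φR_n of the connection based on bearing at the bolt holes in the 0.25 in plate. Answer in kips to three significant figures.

169 kips

Per bolt r_n = 1.2 l_c t F_u ≤ 2.4 d t F_u; upper limit = 2.4 × 1.125 × 0.25 × 70 = 47.25 kips.
Edge bolt: l_c = 2.375 − 1.25/2 = 1.75 in → 1.2 × 1.75 × 0.25 × 70 = 36.75 → r_n = 36.75 kips.
Interior bolts: l_c = 4.375 − 1.25 = 3.125 in → 1.2 × 3.125 × 0.25 × 70 = 65.62 → r_n = 47.25 kips.
R_n = 1 × 36.75 + 4 × 47.25 = 225.7 kips.
Design strength φR_n = 0.75 × 225.7 = 169 kips.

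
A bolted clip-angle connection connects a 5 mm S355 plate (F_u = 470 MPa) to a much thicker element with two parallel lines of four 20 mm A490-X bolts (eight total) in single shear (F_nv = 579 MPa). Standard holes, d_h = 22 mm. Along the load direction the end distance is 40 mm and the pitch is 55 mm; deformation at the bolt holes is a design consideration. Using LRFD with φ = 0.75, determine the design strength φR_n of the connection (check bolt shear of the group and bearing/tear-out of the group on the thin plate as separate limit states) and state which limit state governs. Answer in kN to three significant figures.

541 kN (bearing governs)

Bolt shear: A_b = π·20²/4 = 314.2 mm²; R_n = 579 × 314.2 × 8 × 1 / 1000 = 1455 kN → 0.75 × 1455 = 1090 kN.
Bearing (1.2 l_c t F_u ≤ 2.4 d t F_u): upper limit = 2.4·20·5·470 / 1000 = 112.8 kN.
  Edge l_c = 40 − 22/2 = 29 → r_n = 81.78 kN; interior l_c = 55 − 22 = 33 → r_n = 93.06 kN.
  R_n,bearing = 2·81.78 + 6·93.06 = 721.9 kN → 0.75 × 721.9 = 541 kN.
Bearing governs: 541 kN.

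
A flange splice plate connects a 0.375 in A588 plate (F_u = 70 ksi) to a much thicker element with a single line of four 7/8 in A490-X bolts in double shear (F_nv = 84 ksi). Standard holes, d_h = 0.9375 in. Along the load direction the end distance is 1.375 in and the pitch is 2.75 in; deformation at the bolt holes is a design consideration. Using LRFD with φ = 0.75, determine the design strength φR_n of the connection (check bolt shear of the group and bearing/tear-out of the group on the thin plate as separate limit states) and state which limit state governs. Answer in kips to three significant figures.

145 kips (bearing governs)

Bolt shear: A_b = π·0.875²/4 = 0.6013 in²; R_n = 84 × 0.6013 × 4 × 2 = 404.1 kips → 0.75 × 404.1 = 303 kips.
Bearing (1.2 l_c t F_u ≤ 2.4 d t F_u): upper limit = 2.4·0.875·0.375·70 = 55.13 kips.
  Edge l_c = 1.375 − 0.9375/2 = 0.9062 → r_n = 28.55 kips; interior l_c = 2.75 − 0.9375 = 1.812 → r_n = 55.13 kips.
  R_n,bearing = 1·28.55 + 3·55.13 = 193.9 kips → 0.75 × 193.9 = 145 kips.
Bearing governs: 145 kips.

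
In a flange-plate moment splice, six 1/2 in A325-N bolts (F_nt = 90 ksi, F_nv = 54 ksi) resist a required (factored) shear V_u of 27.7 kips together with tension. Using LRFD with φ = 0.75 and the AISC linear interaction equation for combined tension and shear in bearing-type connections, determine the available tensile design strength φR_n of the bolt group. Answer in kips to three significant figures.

A_b = π·0.5²/4 = 0.1963 in²; f_rv = 27.7 / (6 × 0.1963) = 23.51 ksi.
F'_nt = 1.3 F_nt − (F_nt / φF_nv) f_rv = 1.3·90 − (90/(0.75·54))·23.51 = 64.75 ksi, capped at F_nt → F'_nt = 64.75 ksi.
R_n = F'_nt · A_b · n = 64.75 × 0.1963 × 6 = 76.28 kips.
Design strength φR_n = 0.75 × 76.28 = 57.2 kips.

57.2 kips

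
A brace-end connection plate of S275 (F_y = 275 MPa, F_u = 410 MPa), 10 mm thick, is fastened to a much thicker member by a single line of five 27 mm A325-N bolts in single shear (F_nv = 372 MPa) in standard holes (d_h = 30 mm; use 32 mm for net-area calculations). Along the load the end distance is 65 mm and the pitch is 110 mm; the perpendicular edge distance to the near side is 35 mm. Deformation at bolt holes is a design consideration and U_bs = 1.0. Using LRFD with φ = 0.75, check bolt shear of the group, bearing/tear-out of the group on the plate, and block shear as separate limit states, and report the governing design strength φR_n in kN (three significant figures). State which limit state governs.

683 kN (block shear governs)

Bolt shear: A_b = π·27²/4 = 572.6 mm²; R_n = 372 × 572.6 × 5 × 1 / 1000 = 1065 kN → 0.75 × 1065 = 799 kN.
Bearing: edge l_c = 50, r_n = 246 kN; interior l_c = 80, r_n = 265.7 kN; R_n = 246 + 4·265.7 = 1309 kN → 982 kN.
Block shear: A_gv = 5050, A_nv = 3610, A_nt = 190 mm²; R_n = min(0.6F_uA_nv, 0.6F_yA_gv) + U_bs·F_u·A_nt = 911.1 kN → 683 kN.
Block shear governs: 683 kN.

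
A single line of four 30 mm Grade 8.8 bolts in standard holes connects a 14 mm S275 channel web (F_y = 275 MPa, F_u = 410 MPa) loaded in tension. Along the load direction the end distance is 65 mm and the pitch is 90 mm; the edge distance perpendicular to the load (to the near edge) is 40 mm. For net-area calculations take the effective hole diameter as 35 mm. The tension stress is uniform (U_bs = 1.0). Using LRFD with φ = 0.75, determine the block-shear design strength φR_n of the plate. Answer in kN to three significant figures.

646 kN

Shear plane L_v = 65 + 3·90 = 335 mm; A_gv = 335 × 14 = 4690 mm².
A_nv = (335 − 3.5·35) × 14 = 2975 mm².
A_nt = (40 − 0.5·35) × 14 = 315 mm².
0.6 F_u A_nv = 731.9 kN; 0.6 F_y A_gv = 773.9 kN → shear rupture governs the shear term.
R_n = 731.9 + 1.0 × 410 × 315 / 1000 = 861 kN.
Design strength φR_n = 0.75 × 861 = 646 kN.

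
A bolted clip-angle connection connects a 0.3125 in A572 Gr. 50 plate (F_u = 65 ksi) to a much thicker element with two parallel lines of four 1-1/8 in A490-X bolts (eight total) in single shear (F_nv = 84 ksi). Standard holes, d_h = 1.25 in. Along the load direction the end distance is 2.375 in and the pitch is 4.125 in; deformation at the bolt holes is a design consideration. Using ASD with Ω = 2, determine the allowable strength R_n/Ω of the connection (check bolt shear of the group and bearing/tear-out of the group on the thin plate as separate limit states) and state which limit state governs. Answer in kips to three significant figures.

207 kips (bearing governs)

Bolt shear: A_b = π·1.125²/4 = 0.994 in²; R_n = 84 × 0.994 × 8 × 1 = 668 kips → 668 / 2 = 334 kips.
Bearing (1.2 l_c t F_u ≤ 2.4 d t F_u): upper limit = 2.4·1.125·0.3125·65 = 54.84 kips.
  Edge l_c = 2.375 − 1.25/2 = 1.75 → r_n = 42.66 kips; interior l_c = 4.125 − 1.25 = 2.875 → r_n = 54.84 kips.
  R_n,bearing = 2·42.66 + 6·54.84 = 414.4 kips → 414.4 / 2 = 207 kips.
Bearing governs: 207 kips.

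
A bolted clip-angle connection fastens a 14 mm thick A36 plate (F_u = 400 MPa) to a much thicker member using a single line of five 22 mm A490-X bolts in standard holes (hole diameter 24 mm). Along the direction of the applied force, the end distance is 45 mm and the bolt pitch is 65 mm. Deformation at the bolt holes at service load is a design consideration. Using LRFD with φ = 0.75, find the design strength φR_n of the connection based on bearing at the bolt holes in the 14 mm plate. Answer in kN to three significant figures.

Per bolt r_n = 1.2 l_c t F_u ≤ 2.4 d t F_u; upper limit = 2.4 × 22 × 14 × 400 / 1000 = 295.7 kN.
Edge bolt: l_c = 45 − 24/2 = 33 mm → 1.2 × 33 × 14 × 400 / 1000 = 221.8 → r_n = 221.8 kN.
Interior bolts: l_c = 65 − 24 = 41 mm → 1.2 × 41 × 14 × 400 / 1000 = 275.5 → r_n = 275.5 kN.
R_n = 1 × 221.8 + 4 × 275.5 = 1324 kN.
Design strength φR_n = 0.75 × 1324 = 993 kN.

993 kN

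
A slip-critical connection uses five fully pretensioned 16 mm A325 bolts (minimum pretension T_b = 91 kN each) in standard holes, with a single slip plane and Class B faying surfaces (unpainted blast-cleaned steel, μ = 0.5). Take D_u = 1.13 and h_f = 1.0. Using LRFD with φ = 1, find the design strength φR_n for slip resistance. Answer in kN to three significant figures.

R_n = μ · D_u · h_f · T_b · n_s · n_b = 0.5 × 1.13 × 1.0 × 91 × 1 × 5 = 257.1 kN.
Design strength φR_n = 1 × 257.1 = 257 kN.

257 kN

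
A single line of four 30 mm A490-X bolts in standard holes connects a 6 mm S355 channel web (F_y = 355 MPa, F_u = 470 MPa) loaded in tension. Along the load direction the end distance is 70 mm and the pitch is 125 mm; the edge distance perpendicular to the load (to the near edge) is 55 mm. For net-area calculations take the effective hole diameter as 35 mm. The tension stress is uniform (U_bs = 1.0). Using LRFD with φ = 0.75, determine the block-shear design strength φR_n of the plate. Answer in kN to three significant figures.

Shear plane L_v = 70 + 3·125 = 445 mm; A_gv = 445 × 6 = 2670 mm².
A_nv = (445 − 3.5·35) × 6 = 1935 mm².
A_nt = (55 − 0.5·35) × 6 = 225 mm².
0.6 F_u A_nv = 545.7 kN; 0.6 F_y A_gv = 568.7 kN → shear rupture governs the shear term.
R_n = 545.7 + 1.0 × 470 × 225 / 1000 = 651.4 kN.
Design strength φR_n = 0.75 × 651.4 = 489 kN.

489 kN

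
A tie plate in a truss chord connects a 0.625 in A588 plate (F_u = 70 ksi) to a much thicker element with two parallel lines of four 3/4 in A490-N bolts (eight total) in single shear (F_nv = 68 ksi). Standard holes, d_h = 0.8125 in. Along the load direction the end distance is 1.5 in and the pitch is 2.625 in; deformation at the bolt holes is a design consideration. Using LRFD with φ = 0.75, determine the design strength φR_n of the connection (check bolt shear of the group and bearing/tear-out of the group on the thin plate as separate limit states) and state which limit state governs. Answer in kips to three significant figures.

Bolt shear: A_b = π·0.75²/4 = 0.4418 in²; R_n = 68 × 0.4418 × 8 × 1 = 240.3 kips → 0.75 × 240.3 = 180 kips.
Bearing (1.2 l_c t F_u ≤ 2.4 d t F_u): upper limit = 2.4·0.75·0.625·70 = 78.75 kips.
  Edge l_c = 1.5 − 0.8125/2 = 1.094 → r_n = 57.42 kips; interior l_c = 2.625 − 0.8125 = 1.812 → r_n = 78.75 kips.
  R_n,bearing = 2·57.42 + 6·78.75 = 587.3 kips → 0.75 × 587.3 = 441 kips.
Bolt shear governs: 180 kips.

180 kips (bolt shear governs)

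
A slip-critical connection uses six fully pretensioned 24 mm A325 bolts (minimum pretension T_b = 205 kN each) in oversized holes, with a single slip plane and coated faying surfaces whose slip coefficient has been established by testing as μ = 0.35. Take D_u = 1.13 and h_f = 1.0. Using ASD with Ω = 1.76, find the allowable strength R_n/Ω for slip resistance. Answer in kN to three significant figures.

R_n = μ · D_u · h_f · T_b · n_s · n_b = 0.35 × 1.13 × 1.0 × 205 × 1 × 6 = 486.5 kN.
Allowable strength R_n/Ω = 486.5 / 1.76 = 276 kN.

276 kN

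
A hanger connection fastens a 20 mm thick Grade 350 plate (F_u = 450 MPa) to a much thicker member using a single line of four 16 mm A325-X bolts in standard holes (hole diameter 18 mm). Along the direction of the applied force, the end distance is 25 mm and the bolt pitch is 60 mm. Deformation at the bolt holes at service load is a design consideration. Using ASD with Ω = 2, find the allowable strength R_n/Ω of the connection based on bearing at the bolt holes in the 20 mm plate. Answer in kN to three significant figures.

Per bolt r_n = 1.2 l_c t F_u ≤ 2.4 d t F_u; upper limit = 2.4 × 16 × 20 × 450 / 1000 = 345.6 kN.
Edge bolt: l_c = 25 − 18/2 = 16 mm → 1.2 × 16 × 20 × 450 / 1000 = 172.8 → r_n = 172.8 kN.
Interior bolts: l_c = 60 − 18 = 42 mm → 1.2 × 42 × 20 × 450 / 1000 = 453.6 → r_n = 345.6 kN.
R_n = 1 × 172.8 + 3 × 345.6 = 1210 kN.
Allowable strength R_n/Ω = 1210 / 2 = 605 kN.

605 kN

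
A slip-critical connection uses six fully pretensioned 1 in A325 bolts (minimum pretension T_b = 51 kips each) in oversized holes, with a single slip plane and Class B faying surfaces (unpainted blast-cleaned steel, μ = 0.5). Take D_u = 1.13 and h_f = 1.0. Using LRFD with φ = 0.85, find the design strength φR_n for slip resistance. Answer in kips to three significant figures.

147 kips

R_n = μ · D_u · h_f · T_b · n_s · n_b = 0.5 × 1.13 × 1.0 × 51 × 1 × 6 = 172.9 kips.
Design strength φR_n = 0.85 × 172.9 = 147 kips.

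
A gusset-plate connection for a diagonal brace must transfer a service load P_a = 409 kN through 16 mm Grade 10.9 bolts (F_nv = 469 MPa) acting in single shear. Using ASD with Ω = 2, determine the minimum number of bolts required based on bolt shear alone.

9 bolts

A_b = π·16²/4 = 201.1 mm².
Per-bolt allowable strength R_n/Ω = 469 × 201.1 × 1 / 1000 / 2 = 47.15 kN.
n ≥ 409 / 47.15 = 8.675 → use 9 bolts.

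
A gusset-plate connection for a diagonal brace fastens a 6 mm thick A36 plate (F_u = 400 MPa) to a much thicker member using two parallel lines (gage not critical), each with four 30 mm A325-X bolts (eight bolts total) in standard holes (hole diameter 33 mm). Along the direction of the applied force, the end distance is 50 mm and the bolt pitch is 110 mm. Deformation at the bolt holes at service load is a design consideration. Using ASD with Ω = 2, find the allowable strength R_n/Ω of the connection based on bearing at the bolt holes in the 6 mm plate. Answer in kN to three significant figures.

Per bolt r_n = 1.2 l_c t F_u ≤ 2.4 d t F_u; upper limit = 2.4 × 30 × 6 × 400 / 1000 = 172.8 kN.
Edge bolt: l_c = 50 − 33/2 = 33.5 mm → 1.2 × 33.5 × 6 × 400 / 1000 = 96.48 → r_n = 96.48 kN.
Interior bolts: l_c = 110 − 33 = 77 mm → 1.2 × 77 × 6 × 400 / 1000 = 221.8 → r_n = 172.8 kN.
R_n = 2 × 96.48 + 6 × 172.8 = 1230 kN.
Allowable strength R_n/Ω = 1230 / 2 = 615 kN.

615 kN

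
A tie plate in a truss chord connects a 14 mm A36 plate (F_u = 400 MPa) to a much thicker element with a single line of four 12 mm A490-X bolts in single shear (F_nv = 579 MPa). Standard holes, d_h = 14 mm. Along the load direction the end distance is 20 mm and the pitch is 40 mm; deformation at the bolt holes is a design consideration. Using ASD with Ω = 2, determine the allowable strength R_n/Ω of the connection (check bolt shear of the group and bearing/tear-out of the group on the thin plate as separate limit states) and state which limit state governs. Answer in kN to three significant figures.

Bolt shear: A_b = π·12²/4 = 113.1 mm²; R_n = 579 × 113.1 × 4 × 1 / 1000 = 261.9 kN → 261.9 / 2 = 131 kN.
Bearing (1.2 l_c t F_u ≤ 2.4 d t F_u): upper limit = 2.4·12·14·400 / 1000 = 161.3 kN.
  Edge l_c = 20 − 14/2 = 13 → r_n = 87.36 kN; interior l_c = 40 − 14 = 26 → r_n = 161.3 kN.
  R_n,bearing = 1·87.36 + 3·161.3 = 571.2 kN → 571.2 / 2 = 286 kN.
Bolt shear governs: 131 kN.

131 kN (bolt shear governs)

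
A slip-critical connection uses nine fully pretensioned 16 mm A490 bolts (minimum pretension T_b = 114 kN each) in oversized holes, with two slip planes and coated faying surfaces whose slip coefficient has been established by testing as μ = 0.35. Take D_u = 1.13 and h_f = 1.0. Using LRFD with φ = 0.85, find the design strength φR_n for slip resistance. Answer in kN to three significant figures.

R_n = μ · D_u · h_f · T_b · n_s · n_b = 0.35 × 1.13 × 1.0 × 114 × 2 × 9 = 811.6 kN.
Design strength φR_n = 0.85 × 811.6 = 690 kN.

690 kN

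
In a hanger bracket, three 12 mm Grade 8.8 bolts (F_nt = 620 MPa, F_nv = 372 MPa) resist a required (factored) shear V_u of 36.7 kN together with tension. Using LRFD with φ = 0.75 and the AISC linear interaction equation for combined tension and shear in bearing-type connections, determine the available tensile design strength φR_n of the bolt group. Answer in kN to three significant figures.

A_b = π·12²/4 = 113.1 mm²; f_rv = 36.7 × 1000 / (3 × 113.1) = 108.2 MPa.
F'_nt = 1.3 F_nt − (F_nt / φF_nv) f_rv = 1.3·620 − (620/(0.75·372))·108.2 = 565.6 MPa, capped at F_nt → F'_nt = 565.6 MPa.
R_n = F'_nt · A_b · n = 565.6 × 113.1 × 3 / 1000 = 191.9 kN.
Design strength φR_n = 0.75 × 191.9 = 144 kN.

144 kN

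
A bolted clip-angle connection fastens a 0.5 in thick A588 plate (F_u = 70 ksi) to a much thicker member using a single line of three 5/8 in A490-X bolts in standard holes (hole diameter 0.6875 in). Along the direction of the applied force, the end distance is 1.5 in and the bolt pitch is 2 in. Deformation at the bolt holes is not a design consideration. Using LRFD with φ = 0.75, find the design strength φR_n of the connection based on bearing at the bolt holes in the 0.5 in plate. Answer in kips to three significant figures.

144 kips

Per bolt r_n = 1.5 l_c t F_u ≤ 3.0 d t F_u; upper limit = 3.0 × 0.625 × 0.5 × 70 = 65.62 kips.
Edge bolt: l_c = 1.5 − 0.6875/2 = 1.156 in → 1.5 × 1.156 × 0.5 × 70 = 60.7 → r_n = 60.7 kips.
Interior bolts: l_c = 2 − 0.6875 = 1.312 in → 1.5 × 1.312 × 0.5 × 70 = 68.91 → r_n = 65.62 kips.
R_n = 1 × 60.7 + 2 × 65.62 = 192 kips.
Design strength φR_n = 0.75 × 192 = 144 kips.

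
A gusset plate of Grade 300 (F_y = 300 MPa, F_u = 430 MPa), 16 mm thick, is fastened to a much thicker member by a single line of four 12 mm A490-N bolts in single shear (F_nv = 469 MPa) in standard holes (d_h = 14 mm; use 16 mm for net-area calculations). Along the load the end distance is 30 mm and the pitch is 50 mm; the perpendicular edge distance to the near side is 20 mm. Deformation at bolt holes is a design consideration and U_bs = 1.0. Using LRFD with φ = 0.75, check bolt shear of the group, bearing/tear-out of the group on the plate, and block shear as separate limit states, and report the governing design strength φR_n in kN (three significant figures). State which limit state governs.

159 kN (bolt shear governs)

Bolt shear: A_b = π·12²/4 = 113.1 mm²; R_n = 469 × 113.1 × 4 × 1 / 1000 = 212.2 kN → 0.75 × 212.2 = 159 kN.
Bearing: edge l_c = 23, r_n = 189.9 kN; interior l_c = 36, r_n = 198.1 kN; R_n = 189.9 + 3·198.1 = 784.3 kN → 588 kN.
Block shear: A_gv = 2880, A_nv = 1984, A_nt = 192 mm²; R_n = min(0.6F_uA_nv, 0.6F_yA_gv) + U_bs·F_u·A_nt = 594.4 kN → 446 kN.
Bolt shear governs: 159 kN.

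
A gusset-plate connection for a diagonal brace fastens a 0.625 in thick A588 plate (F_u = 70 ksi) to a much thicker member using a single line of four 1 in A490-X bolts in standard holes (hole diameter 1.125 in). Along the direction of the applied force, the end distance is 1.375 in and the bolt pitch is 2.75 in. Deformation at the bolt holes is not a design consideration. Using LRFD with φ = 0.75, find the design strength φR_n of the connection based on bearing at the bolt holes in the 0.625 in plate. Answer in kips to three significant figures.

280 kips

Per bolt r_n = 1.5 l_c t F_u ≤ 3.0 d t F_u; upper limit = 3.0 × 1 × 0.625 × 70 = 131.2 kips.
Edge bolt: l_c = 1.375 − 1.125/2 = 0.8125 in → 1.5 × 0.8125 × 0.625 × 70 = 53.32 → r_n = 53.32 kips.
Interior bolts: l_c = 2.75 − 1.125 = 1.625 in → 1.5 × 1.625 × 0.625 × 70 = 106.6 → r_n = 106.6 kips.
R_n = 1 × 53.32 + 3 × 106.6 = 373.2 kips.
Design strength φR_n = 0.75 × 373.2 = 280 kips.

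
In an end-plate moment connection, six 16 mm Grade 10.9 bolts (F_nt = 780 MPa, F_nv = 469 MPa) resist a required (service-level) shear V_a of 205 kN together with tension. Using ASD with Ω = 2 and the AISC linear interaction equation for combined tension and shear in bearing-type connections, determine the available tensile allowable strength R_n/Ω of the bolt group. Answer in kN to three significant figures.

271 kN

A_b = π·16²/4 = 201.1 mm²; f_rv = 205 × 1000 / (6 × 201.1) = 169.9 MPa.
F'_nt = 1.3 F_nt − (Ω F_nt / F_nv) f_rv = 1.3·780 − (2·780/469)·169.9 = 448.8 MPa, capped at F_nt → F'_nt = 448.8 MPa.
R_n = F'_nt · A_b · n = 448.8 × 201.1 × 6 / 1000 = 541.4 kN.
Allowable strength R_n/Ω = 541.4 / 2 = 271 kN.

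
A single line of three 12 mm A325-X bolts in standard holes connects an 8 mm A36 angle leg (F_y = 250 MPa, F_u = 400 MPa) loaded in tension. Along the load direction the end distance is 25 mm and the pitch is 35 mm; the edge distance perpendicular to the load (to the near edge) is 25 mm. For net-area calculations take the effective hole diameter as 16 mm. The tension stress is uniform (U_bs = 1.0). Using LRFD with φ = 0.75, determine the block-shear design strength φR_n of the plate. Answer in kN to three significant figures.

120 kN

Shear plane L_v = 25 + 2·35 = 95 mm; A_gv = 95 × 8 = 760 mm².
A_nv = (95 − 2.5·16) × 8 = 440 mm².
A_nt = (25 − 0.5·16) × 8 = 136 mm².
0.6 F_u A_nv = 105.6 kN; 0.6 F_y A_gv = 114 kN → shear rupture governs the shear term.
R_n = 105.6 + 1.0 × 400 × 136 / 1000 = 160 kN.
Design strength φR_n = 0.75 × 160 = 120 kN.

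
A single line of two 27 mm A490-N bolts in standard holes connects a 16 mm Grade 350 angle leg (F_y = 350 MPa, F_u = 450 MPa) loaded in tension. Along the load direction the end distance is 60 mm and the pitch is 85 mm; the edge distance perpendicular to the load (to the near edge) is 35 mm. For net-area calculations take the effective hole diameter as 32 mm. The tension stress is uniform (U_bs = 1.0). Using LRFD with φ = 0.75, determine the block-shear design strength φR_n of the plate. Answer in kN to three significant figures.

Shear plane L_v = 60 + 1·85 = 145 mm; A_gv = 145 × 16 = 2320 mm².
A_nv = (145 − 1.5·32) × 16 = 1552 mm².
A_nt = (35 − 0.5·32) × 16 = 304 mm².
0.6 F_u A_nv = 419 kN; 0.6 F_y A_gv = 487.2 kN → shear rupture governs the shear term.
R_n = 419 + 1.0 × 450 × 304 / 1000 = 555.8 kN.
Design strength φR_n = 0.75 × 555.8 = 417 kN.

417 kN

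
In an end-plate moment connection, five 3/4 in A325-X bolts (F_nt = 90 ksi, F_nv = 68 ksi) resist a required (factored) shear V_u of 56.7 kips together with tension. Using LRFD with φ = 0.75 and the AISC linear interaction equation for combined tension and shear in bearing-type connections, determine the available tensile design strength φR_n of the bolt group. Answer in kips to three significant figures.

A_b = π·0.75²/4 = 0.4418 in²; f_rv = 56.7 / (5 × 0.4418) = 25.67 ksi.
F'_nt = 1.3 F_nt − (F_nt / φF_nv) f_rv = 1.3·90 − (90/(0.75·68))·25.67 = 71.7 ksi, capped at F_nt → F'_nt = 71.7 ksi.
R_n = F'_nt · A_b · n = 71.7 × 0.4418 × 5 = 158.4 kips.
Design strength φR_n = 0.75 × 158.4 = 119 kips.

119 kips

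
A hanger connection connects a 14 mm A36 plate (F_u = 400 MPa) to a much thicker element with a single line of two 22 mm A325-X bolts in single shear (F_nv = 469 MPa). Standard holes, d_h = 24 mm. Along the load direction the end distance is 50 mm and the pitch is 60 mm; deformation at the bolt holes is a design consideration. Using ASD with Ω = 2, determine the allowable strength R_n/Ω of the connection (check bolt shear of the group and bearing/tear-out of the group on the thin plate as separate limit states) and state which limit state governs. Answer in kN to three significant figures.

178 kN (bolt shear governs)

Bolt shear: A_b = π·22²/4 = 380.1 mm²; R_n = 469 × 380.1 × 2 × 1 / 1000 = 356.6 kN → 356.6 / 2 = 178 kN.
Bearing (1.2 l_c t F_u ≤ 2.4 d t F_u): upper limit = 2.4·22·14·400 / 1000 = 295.7 kN.
  Edge l_c = 50 − 24/2 = 38 → r_n = 255.4 kN; interior l_c = 60 − 24 = 36 → r_n = 241.9 kN.
  R_n,bearing = 1·255.4 + 1·241.9 = 497.3 kN → 497.3 / 2 = 249 kN.
Bolt shear governs: 178 kN.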